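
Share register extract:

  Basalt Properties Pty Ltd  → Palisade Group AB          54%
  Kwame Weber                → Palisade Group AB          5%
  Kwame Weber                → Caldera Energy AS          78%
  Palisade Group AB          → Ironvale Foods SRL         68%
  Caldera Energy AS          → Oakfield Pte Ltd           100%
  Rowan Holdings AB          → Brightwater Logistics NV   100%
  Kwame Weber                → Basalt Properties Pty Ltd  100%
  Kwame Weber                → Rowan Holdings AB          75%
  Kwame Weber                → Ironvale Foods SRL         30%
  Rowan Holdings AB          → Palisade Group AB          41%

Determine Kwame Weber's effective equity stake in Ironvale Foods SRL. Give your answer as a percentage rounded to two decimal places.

Kwame reaches Ironvale along 4 paths.
Direct stake: 30% = 30%.
Via Rowan → Palisade: 75% × 41% × 68% = 20.91%.
Via Basalt → Palisade: 100% × 54% × 68% = 36.72%.
Via Palisade: 5% × 68% = 3.4%.
Total: 30% + 20.91% + 36.72% + 3.4% = 91.03%.

91.03%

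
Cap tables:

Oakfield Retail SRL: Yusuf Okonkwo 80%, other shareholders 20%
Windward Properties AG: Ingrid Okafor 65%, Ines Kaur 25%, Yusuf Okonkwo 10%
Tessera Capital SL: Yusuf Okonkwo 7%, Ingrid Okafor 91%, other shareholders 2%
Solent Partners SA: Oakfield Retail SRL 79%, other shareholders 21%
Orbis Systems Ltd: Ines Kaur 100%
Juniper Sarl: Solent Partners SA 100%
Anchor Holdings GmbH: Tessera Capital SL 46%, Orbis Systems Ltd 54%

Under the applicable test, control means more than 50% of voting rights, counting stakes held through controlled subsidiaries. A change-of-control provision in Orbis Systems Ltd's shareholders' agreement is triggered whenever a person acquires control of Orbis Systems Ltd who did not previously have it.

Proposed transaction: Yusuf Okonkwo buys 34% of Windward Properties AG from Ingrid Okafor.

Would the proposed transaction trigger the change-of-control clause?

The purchase adds only to Yusuf's holdings (Ingrid's stake shrinks), so Yusuf is the only person who could newly come to control Orbis.
Yusuf holds 80% of Oakfield, so Yusuf controls Oakfield.
Oakfield holds 79% of Solent, so Yusuf controls Solent.
Solent holds 100% of Juniper, so Yusuf controls Juniper.
Neither Yusuf nor any entity Yusuf controls holds any voting interest in Orbis.
So before the transaction, Yusuf does not control Orbis.
After the purchase, Yusuf's direct stake in Windward rises to 10% + 34% = 44%, and Ingrid's stake falls to 31%.
Yusuf's side now holds 44% of Windward, not > 50%, so Yusuf still does not control Windward.
After the transaction, neither Yusuf nor any entity Yusuf controls holds a voting interest in Orbis, so Yusuf still does not control it.
No new person acquires control, so the clause is not triggered.

No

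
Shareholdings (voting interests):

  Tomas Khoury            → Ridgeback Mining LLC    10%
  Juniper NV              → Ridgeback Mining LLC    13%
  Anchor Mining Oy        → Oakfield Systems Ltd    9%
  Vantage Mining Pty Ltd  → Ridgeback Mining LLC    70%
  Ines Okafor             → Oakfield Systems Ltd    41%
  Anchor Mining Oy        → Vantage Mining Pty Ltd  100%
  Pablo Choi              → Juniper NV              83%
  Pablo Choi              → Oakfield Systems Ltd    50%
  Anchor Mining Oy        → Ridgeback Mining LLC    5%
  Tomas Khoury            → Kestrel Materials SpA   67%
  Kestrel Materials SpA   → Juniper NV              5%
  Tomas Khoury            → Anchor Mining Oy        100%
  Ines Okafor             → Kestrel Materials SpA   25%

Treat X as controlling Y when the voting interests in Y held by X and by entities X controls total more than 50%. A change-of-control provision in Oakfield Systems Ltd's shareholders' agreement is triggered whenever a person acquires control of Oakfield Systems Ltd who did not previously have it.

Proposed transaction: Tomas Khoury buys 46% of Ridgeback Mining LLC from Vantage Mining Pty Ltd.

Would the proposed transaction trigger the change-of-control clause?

The purchase adds only to Tomas's holdings (Vantage's stake shrinks), so Tomas is the only person who could newly come to control Oakfield.
Tomas holds 100% of Anchor, so Tomas controls Anchor.
Tomas holds 67% of Kestrel, so Tomas controls Kestrel.
Anchor holds 100% of Vantage, so Tomas controls Vantage.
Anchor and Vantage and Tomas together hold 5% + 70% + 10% = 85% of Ridgeback, so Tomas controls Ridgeback.
In Oakfield, Tomas's side holds only 9%, not > 50%.
So before the transaction, Tomas does not control Oakfield.
After the purchase, Tomas's direct stake in Ridgeback rises to 10% + 46% = 56%, and Vantage's stake falls to 24%.
Anchor and Vantage and Tomas together hold 5% + 24% + 56% = 85% of Ridgeback, so Tomas controls Ridgeback.
After the transaction, Tomas's side holds 9% of Oakfield, not > 50%, so Tomas still does not control Oakfield.
No new person acquires control, so the clause is not triggered.

No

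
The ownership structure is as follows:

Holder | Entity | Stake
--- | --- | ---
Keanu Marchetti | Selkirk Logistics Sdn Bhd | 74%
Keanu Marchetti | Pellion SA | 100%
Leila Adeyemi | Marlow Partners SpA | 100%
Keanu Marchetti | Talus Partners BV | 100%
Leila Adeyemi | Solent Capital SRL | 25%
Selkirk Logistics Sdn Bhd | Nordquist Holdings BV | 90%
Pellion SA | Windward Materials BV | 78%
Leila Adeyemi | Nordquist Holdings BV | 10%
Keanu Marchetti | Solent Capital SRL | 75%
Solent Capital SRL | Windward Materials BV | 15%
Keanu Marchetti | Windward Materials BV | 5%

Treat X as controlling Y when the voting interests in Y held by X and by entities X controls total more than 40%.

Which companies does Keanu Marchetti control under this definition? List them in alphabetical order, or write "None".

Nordquist Holdings BV, Pellion SA, Selkirk Logistics Sdn Bhd, Solent Capital SRL, Talus Partners BV, Windward Materials BV

Keanu holds 75% of Solent, so Keanu controls Solent.
Keanu holds 74% of Selkirk, so Keanu controls Selkirk.
Keanu holds 100% of Pellion, so Keanu controls Pellion.
Selkirk holds 90% of Nordquist, so Keanu controls Nordquist.
Pellion and Solent and Keanu together hold 78% + 15% + 5% = 98% of Windward, so Keanu controls Windward.
Keanu holds 100% of Talus, so Keanu controls Talus.
No other company's threshold is met.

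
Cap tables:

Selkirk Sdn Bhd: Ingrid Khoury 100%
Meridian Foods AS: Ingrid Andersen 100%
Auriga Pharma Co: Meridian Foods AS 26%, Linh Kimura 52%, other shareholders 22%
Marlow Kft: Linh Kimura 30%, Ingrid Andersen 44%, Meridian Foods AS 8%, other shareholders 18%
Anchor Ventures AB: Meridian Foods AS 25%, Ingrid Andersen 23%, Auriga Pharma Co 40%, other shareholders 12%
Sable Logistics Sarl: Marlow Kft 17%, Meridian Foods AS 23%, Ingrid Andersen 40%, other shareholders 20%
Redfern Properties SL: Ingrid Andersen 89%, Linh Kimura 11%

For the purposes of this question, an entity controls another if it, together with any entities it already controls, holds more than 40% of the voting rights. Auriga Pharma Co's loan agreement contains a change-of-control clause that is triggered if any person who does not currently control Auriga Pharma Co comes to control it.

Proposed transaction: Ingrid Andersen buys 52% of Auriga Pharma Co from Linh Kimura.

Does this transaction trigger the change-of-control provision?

Yes

The purchase adds only to Ingrid Andersen's holdings (Linh's stake shrinks), so Ingrid Andersen is the only person who could newly come to control Auriga.
Ingrid Andersen holds 100% of Meridian, so Ingrid Andersen controls Meridian.
Ingrid Andersen and Meridian together hold 44% + 8% = 52% of Marlow, so Ingrid Andersen controls Marlow.
Meridian and Ingrid Andersen together hold 25% + 23% = 48% of Anchor, so Ingrid Andersen controls Anchor.
Marlow and Meridian and Ingrid Andersen together hold 17% + 23% + 40% = 80% of Sable, so Ingrid Andersen controls Sable.
Ingrid Andersen holds 89% of Redfern, so Ingrid Andersen controls Redfern.
In Auriga, Ingrid Andersen's side holds only 26%, not > 40%.
So before the transaction, Ingrid Andersen does not control Auriga.
After the purchase, Ingrid Andersen holds 52% of Auriga directly, and Linh's stake falls to 0%.
Meridian and Ingrid Andersen together hold 26% + 52% = 78% of Auriga, so Ingrid Andersen controls Auriga.
Ingrid Andersen did not control Auriga before and does after, so the clause is triggered.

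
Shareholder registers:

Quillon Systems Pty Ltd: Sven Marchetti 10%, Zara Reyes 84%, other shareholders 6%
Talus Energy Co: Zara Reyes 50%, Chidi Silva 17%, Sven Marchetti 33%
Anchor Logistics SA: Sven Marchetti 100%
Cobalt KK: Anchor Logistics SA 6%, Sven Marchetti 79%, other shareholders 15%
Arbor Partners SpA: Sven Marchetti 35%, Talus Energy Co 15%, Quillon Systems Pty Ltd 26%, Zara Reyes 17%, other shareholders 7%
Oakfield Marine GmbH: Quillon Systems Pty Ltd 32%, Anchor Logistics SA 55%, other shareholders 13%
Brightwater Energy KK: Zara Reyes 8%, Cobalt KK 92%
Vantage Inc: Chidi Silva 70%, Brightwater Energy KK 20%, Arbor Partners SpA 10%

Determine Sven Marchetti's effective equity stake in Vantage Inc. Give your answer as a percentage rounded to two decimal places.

Sven reaches Vantage along 5 paths.
Via Anchor → Cobalt → Brightwater: 100% × 6% × 92% × 20% = 1.104%.
Via Cobalt → Brightwater: 79% × 92% × 20% = 14.536%.
Via Arbor: 35% × 10% = 3.5%.
Via Talus → Arbor: 33% × 15% × 10% = 0.495%.
Via Quillon → Arbor: 10% × 26% × 10% = 0.26%.
Total: 1.104% + 14.536% + 3.5% + 0.495% + 0.26% = 19.895%.
Rounded: 19.90%.

19.90%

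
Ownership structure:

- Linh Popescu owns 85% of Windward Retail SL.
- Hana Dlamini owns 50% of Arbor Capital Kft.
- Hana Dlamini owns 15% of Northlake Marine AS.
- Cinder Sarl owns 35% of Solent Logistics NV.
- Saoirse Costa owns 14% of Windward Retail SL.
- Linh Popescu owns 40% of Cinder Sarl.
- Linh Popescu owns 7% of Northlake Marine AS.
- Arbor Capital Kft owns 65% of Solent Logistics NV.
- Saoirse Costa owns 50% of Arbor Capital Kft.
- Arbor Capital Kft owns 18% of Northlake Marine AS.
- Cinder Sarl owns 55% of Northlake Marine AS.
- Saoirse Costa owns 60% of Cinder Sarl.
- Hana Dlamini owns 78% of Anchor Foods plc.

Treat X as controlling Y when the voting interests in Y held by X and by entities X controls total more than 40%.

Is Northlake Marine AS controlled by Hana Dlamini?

Hana holds 50% of Arbor, so Hana controls Arbor.
Hana holds 78% of Anchor, so Hana controls Anchor.
Arbor holds 65% of Solent, so Hana controls Solent.
In Northlake, Hana's side holds only 18% + 15% = 33%, not > 40%.
So Hana does not control Northlake.

No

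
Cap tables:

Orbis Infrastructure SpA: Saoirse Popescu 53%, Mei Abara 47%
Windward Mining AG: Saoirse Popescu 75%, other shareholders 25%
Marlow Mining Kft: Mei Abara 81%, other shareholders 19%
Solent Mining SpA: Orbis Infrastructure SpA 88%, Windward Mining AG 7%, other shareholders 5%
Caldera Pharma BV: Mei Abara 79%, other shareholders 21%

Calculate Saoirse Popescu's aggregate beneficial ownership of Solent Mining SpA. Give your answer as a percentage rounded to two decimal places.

Saoirse reaches Solent along 2 paths.
Via Orbis: 53% × 88% = 46.64%.
Via Windward: 75% × 7% = 5.25%.
Total: 46.64% + 5.25% = 51.89%.

51.89%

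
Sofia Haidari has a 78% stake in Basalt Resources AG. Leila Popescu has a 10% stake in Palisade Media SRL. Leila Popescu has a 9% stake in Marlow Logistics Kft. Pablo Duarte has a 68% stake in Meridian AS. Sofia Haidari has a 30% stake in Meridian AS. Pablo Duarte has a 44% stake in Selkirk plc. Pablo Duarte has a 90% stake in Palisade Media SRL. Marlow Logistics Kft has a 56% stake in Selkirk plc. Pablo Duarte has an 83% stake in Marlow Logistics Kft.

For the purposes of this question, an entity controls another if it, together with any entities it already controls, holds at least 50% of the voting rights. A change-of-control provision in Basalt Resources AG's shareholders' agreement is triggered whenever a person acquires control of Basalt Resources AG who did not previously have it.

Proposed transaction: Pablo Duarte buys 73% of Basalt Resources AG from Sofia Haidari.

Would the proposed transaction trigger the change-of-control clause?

The purchase adds only to Pablo's holdings (Sofia's stake shrinks), so Pablo is the only person who could newly come to control Basalt.
Pablo holds 83% of Marlow, so Pablo controls Marlow.
Pablo holds 90% of Palisade, so Pablo controls Palisade.
Marlow and Pablo together hold 56% + 44% = 100% of Selkirk, so Pablo controls Selkirk.
Pablo holds 68% of Meridian, so Pablo controls Meridian.
Neither Pablo nor any entity Pablo controls holds any voting interest in Basalt.
So before the transaction, Pablo does not control Basalt.
After the purchase, Pablo holds 73% of Basalt directly, and Sofia's stake falls to 5%.
Pablo holds 73% of Basalt, so Pablo controls Basalt.
Pablo did not control Basalt before and does after, so the clause is triggered.

Yes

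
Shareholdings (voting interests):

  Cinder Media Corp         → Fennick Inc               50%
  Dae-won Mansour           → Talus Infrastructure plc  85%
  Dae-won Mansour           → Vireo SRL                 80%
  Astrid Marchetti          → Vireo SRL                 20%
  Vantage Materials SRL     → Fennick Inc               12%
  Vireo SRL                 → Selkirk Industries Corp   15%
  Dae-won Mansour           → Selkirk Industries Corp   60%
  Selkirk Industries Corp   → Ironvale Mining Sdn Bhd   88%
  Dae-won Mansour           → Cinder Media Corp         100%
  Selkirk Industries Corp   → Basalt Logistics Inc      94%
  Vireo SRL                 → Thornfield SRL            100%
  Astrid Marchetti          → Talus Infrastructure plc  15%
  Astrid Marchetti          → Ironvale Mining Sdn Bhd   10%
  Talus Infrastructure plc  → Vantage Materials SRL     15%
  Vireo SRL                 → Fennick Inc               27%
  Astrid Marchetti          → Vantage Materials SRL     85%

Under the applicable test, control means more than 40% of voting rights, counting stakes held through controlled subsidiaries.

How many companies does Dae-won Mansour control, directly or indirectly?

8

Dae-won holds 85% of Talus, so Dae-won controls Talus.
Dae-won holds 80% of Vireo, so Dae-won controls Vireo.
Dae-won and Vireo together hold 60% + 15% = 75% of Selkirk, so Dae-won controls Selkirk.
Selkirk holds 88% of Ironvale, so Dae-won controls Ironvale.
Dae-won holds 100% of Cinder, so Dae-won controls Cinder.
Selkirk holds 94% of Basalt, so Dae-won controls Basalt.
Vireo holds 100% of Thornfield, so Dae-won controls Thornfield.
Cinder and Vireo together hold 50% + 27% = 77% of Fennick, so Dae-won controls Fennick.
No other company's threshold is met.
Dae-won controls 8 companies.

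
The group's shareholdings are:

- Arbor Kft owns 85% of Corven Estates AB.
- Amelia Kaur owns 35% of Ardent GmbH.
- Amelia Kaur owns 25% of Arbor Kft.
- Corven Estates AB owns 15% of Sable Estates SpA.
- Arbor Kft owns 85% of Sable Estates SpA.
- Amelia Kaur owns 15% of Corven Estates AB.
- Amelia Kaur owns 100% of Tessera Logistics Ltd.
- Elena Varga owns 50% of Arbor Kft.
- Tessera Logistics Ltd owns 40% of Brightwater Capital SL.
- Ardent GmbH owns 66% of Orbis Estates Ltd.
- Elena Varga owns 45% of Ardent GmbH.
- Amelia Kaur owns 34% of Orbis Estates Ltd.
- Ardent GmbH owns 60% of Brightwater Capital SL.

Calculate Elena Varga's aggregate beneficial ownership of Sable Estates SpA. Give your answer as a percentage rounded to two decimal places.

48.88%

Elena reaches Sable along 2 paths.
Via Arbor → Corven: 50% × 85% × 15% = 6.375%.
Via Arbor: 50% × 85% = 42.5%.
Total: 6.375% + 42.5% = 48.875%.
Rounded: 48.88%.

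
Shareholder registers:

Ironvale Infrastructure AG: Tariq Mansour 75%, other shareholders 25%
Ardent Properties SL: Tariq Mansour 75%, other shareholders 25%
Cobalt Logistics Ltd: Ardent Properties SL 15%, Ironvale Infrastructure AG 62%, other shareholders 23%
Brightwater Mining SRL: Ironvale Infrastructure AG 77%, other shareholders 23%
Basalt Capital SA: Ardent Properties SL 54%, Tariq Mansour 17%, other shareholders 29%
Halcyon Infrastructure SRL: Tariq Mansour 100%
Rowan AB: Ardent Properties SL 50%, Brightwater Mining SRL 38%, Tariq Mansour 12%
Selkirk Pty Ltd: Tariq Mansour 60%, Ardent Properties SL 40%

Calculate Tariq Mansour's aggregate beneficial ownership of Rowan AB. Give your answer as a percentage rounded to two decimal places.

71.45%

Tariq reaches Rowan along 3 paths.
Via Ardent: 75% × 50% = 37.5%.
Via Ironvale → Brightwater: 75% × 77% × 38% = 21.945%.
Direct stake: 12% = 12%.
Total: 37.5% + 21.945% + 12% = 71.445%.
Rounded: 71.45%.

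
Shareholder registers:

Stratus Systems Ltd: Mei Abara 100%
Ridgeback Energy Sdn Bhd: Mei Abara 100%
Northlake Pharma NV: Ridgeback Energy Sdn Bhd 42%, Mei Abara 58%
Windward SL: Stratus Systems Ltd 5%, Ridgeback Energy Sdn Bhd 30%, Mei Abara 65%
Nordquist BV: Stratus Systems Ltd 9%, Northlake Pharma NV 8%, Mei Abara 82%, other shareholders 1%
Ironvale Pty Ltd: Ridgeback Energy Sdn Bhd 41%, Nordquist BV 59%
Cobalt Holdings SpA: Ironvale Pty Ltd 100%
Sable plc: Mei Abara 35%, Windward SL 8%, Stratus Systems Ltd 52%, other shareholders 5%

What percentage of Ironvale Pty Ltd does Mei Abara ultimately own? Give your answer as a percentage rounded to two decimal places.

99.41%

Mei reaches Ironvale along 5 paths.
Via Ridgeback: 100% × 41% = 41%.
Via Stratus → Nordquist: 100% × 9% × 59% = 5.31%.
Via Ridgeback → Northlake → Nordquist: 100% × 42% × 8% × 59% = 1.9824%.
Via Northlake → Nordquist: 58% × 8% × 59% = 2.7376%.
Via Nordquist: 82% × 59% = 48.38%.
Total: 41% + 5.31% + 1.9824% + 2.7376% + 48.38% = 99.41%.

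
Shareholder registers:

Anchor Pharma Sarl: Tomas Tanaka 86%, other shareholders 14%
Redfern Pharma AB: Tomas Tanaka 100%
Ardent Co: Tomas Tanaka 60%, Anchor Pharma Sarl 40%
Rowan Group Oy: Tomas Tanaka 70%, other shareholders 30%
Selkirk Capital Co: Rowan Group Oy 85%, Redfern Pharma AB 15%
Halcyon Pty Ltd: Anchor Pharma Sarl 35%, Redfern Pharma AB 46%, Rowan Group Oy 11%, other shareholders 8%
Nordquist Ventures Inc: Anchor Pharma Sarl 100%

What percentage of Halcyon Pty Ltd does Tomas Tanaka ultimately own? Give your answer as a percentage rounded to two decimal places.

83.80%

Tomas reaches Halcyon along 3 paths.
Via Anchor: 86% × 35% = 30.1%.
Via Redfern: 100% × 46% = 46%.
Via Rowan: 70% × 11% = 7.7%.
Total: 30.1% + 46% + 7.7% = 83.8%.
Rounded: 83.80%.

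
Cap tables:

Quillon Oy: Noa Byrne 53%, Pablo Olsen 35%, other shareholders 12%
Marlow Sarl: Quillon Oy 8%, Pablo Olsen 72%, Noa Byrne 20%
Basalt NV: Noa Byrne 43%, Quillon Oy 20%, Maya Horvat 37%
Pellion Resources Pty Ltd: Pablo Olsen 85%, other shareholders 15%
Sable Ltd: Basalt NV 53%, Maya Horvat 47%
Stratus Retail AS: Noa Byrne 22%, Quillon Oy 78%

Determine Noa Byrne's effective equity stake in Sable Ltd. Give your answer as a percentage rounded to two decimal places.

Noa reaches Sable along 2 paths.
Via Basalt: 43% × 53% = 22.79%.
Via Quillon → Basalt: 53% × 20% × 53% = 5.618%.
Total: 22.79% + 5.618% = 28.408%.
Rounded: 28.41%.

28.41%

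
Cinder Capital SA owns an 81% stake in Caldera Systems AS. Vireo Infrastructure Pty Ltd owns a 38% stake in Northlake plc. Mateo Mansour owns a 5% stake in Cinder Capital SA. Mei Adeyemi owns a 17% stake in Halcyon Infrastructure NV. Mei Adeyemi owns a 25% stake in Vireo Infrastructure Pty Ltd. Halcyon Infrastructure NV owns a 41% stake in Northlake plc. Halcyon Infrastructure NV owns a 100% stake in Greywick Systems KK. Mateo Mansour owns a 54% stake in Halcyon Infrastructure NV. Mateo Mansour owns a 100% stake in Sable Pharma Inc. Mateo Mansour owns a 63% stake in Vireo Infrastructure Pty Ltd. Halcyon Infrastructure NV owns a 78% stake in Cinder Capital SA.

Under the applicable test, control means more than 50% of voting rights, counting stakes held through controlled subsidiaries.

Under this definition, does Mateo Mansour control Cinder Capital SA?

Yes

Mateo holds 54% of Halcyon, so Mateo controls Halcyon.
Halcyon and Mateo together hold 78% + 5% = 83% of Cinder, so Mateo controls Cinder.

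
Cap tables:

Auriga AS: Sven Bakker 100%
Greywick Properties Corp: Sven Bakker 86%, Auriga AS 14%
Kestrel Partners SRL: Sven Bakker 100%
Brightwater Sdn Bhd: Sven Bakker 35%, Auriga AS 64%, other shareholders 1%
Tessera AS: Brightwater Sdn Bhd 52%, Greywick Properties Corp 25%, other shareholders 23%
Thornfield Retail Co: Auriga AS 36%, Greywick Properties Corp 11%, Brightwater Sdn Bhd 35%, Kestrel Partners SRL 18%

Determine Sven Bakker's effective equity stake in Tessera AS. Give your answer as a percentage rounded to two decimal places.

Sven reaches Tessera along 4 paths.
Via Brightwater: 35% × 52% = 18.2%.
Via Auriga → Brightwater: 100% × 64% × 52% = 33.28%.
Via Greywick: 86% × 25% = 21.5%.
Via Auriga → Greywick: 100% × 14% × 25% = 3.5%.
Total: 18.2% + 33.28% + 21.5% + 3.5% = 76.48%.

76.48%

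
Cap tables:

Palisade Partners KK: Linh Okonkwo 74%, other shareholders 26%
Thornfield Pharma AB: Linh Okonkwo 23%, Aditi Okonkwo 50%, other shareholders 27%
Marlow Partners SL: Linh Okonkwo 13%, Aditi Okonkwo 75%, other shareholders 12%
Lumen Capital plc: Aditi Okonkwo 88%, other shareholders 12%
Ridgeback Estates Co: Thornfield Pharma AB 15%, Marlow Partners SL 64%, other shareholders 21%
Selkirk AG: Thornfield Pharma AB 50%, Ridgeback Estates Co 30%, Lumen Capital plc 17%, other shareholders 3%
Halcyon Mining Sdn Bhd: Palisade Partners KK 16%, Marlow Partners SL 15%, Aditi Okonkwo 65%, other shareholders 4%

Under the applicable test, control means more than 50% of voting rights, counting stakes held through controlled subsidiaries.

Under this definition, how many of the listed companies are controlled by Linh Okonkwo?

Linh holds 74% of Palisade, so Linh controls Palisade.
No other company's threshold is met.
Linh controls 1 company.

1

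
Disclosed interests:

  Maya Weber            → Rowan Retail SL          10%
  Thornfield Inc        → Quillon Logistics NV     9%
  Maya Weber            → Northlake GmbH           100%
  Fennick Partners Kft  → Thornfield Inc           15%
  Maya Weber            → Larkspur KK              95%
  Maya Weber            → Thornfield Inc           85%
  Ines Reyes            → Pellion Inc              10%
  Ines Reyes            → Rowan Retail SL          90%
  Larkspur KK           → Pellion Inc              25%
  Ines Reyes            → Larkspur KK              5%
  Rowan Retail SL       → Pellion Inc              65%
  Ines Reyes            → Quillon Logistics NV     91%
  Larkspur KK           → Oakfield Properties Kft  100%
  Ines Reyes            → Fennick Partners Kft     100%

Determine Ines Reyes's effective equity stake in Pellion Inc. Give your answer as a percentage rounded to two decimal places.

69.75%

Ines reaches Pellion along 3 paths.
Via Rowan: 90% × 65% = 58.5%.
Direct stake: 10% = 10%.
Via Larkspur: 5% × 25% = 1.25%.
Total: 58.5% + 10% + 1.25% = 69.75%.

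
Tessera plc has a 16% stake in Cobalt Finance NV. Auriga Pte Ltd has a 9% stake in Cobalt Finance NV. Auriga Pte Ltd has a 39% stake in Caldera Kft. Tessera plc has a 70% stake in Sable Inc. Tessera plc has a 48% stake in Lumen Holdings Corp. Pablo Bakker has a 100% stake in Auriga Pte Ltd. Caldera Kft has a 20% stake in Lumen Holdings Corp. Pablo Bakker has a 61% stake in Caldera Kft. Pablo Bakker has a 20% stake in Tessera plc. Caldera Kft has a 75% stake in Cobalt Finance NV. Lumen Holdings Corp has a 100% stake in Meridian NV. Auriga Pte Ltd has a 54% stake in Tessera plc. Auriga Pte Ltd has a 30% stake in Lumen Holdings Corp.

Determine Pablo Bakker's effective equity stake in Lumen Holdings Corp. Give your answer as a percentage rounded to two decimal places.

85.52%

Pablo reaches Lumen along 5 paths.
Via Caldera: 61% × 20% = 12.2%.
Via Auriga → Caldera: 100% × 39% × 20% = 7.8%.
Via Auriga: 100% × 30% = 30%.
Via Tessera: 20% × 48% = 9.6%.
Via Auriga → Tessera: 100% × 54% × 48% = 25.92%.
Total: 12.2% + 7.8% + 30% + 9.6% + 25.92% = 85.52%.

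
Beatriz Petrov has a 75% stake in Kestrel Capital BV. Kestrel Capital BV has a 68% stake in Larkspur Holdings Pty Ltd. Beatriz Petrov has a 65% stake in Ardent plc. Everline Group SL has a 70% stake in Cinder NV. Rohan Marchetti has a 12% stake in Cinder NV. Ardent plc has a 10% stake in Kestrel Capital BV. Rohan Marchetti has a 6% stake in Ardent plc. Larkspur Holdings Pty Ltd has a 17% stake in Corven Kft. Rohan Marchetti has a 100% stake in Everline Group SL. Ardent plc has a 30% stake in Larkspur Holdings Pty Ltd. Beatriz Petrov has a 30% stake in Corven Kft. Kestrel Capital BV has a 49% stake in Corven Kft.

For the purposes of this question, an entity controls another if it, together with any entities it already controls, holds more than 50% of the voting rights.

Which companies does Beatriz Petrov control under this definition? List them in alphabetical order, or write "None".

Beatriz holds 65% of Ardent, so Beatriz controls Ardent.
Beatriz and Ardent together hold 75% + 10% = 85% of Kestrel, so Beatriz controls Kestrel.
Kestrel and Ardent together hold 68% + 30% = 98% of Larkspur, so Beatriz controls Larkspur.
Kestrel and Larkspur and Beatriz together hold 49% + 17% + 30% = 96% of Corven, so Beatriz controls Corven.
No other company's threshold is met.

Ardent plc, Corven Kft, Kestrel Capital BV, Larkspur Holdings Pty Ltd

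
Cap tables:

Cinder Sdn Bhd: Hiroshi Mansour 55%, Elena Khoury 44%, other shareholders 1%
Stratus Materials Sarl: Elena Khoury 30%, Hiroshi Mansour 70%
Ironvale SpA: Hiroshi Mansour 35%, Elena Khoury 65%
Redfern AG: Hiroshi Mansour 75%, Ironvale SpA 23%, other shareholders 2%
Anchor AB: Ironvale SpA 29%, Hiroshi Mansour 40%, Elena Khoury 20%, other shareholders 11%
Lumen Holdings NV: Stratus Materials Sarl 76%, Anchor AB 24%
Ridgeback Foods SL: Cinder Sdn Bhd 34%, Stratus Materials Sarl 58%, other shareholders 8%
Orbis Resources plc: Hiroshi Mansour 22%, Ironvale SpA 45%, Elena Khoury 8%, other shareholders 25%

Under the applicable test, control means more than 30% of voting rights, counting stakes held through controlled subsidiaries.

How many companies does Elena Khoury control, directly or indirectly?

Elena holds 44% of Cinder, so Elena controls Cinder.
Elena holds 65% of Ironvale, so Elena controls Ironvale.
Ironvale and Elena together hold 29% + 20% = 49% of Anchor, so Elena controls Anchor.
Cinder holds 34% of Ridgeback, so Elena controls Ridgeback.
Ironvale and Elena together hold 45% + 8% = 53% of Orbis, so Elena controls Orbis.
No other company's threshold is met.
Elena controls 5 companies.

5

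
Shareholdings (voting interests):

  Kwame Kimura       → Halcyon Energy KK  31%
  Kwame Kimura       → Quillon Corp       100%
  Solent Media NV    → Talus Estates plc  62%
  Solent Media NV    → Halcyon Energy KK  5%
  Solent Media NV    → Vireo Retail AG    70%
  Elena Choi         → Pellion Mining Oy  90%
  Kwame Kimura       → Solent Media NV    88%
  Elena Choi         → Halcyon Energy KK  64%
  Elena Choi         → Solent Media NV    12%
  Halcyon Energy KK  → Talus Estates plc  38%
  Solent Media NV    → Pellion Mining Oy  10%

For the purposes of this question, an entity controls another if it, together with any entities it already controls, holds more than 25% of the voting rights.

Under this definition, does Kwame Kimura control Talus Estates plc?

Yes

Kwame holds 88% of Solent, so Kwame controls Solent.
Kwame and Solent together hold 31% + 5% = 36% of Halcyon, so Kwame controls Halcyon.
Halcyon and Solent together hold 38% + 62% = 100% of Talus, so Kwame controls Talus.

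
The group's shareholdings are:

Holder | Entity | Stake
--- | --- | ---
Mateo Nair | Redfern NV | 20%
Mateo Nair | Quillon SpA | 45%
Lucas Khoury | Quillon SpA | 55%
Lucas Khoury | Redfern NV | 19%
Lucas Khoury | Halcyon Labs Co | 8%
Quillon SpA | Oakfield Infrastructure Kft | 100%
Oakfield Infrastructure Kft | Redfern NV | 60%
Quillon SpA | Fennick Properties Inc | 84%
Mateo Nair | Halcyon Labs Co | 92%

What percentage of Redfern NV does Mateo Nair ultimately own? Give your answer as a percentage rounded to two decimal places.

47.00%

Mateo reaches Redfern along 2 paths.
Via Quillon → Oakfield: 45% × 100% × 60% = 27%.
Direct stake: 20% = 20%.
Total: 27% + 20% = 47%.
Rounded: 47.00%.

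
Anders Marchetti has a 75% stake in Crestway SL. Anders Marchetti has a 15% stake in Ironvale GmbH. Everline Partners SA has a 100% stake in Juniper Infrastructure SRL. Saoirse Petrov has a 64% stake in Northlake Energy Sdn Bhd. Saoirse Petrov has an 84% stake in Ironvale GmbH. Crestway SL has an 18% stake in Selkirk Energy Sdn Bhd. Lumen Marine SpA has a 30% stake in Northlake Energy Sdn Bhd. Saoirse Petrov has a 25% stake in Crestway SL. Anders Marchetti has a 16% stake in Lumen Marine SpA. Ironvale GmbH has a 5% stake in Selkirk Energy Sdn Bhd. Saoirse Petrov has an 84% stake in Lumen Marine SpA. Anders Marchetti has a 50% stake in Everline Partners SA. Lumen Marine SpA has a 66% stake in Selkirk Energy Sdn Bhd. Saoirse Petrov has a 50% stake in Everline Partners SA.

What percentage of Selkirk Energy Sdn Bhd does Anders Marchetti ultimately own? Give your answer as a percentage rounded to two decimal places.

Anders reaches Selkirk along 3 paths.
Via Lumen: 16% × 66% = 10.56%.
Via Crestway: 75% × 18% = 13.5%.
Via Ironvale: 15% × 5% = 0.75%.
Total: 10.56% + 13.5% + 0.75% = 24.81%.

24.81%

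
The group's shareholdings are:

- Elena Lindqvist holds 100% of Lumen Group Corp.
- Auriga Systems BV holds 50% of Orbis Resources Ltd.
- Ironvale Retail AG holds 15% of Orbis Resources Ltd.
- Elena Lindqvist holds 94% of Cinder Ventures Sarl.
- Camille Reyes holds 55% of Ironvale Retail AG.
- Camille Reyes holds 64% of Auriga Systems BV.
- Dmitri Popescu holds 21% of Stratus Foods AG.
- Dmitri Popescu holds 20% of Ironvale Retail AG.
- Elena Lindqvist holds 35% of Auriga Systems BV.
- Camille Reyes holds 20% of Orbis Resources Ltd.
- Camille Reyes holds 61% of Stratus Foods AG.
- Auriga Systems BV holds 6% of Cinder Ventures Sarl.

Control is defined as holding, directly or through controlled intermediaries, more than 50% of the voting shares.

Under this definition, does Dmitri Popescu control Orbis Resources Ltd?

Dmitri's largest direct stake is 21% in Stratus, which does not meet the threshold, so Dmitri controls no company.
Neither Dmitri nor any entity Dmitri controls holds any voting interest in Orbis.
So Dmitri does not control Orbis.

No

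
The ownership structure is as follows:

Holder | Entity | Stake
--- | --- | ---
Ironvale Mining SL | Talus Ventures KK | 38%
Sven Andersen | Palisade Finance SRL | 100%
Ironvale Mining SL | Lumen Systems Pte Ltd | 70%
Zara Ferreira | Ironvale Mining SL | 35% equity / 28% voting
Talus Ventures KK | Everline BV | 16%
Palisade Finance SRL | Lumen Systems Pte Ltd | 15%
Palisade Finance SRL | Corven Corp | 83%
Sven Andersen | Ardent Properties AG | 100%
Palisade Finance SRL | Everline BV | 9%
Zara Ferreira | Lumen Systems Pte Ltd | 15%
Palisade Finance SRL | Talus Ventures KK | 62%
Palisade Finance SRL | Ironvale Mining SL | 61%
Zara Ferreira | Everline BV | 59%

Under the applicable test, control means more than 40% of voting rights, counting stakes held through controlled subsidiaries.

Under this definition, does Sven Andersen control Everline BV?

No

Sven holds 100% of Palisade, so Sven controls Palisade.
Sven holds 100% of Ardent, so Sven controls Ardent.
Palisade holds 83% of Corven, so Sven controls Corven.
Palisade holds 61% of Ironvale, so Sven controls Ironvale.
Ironvale and Palisade together hold 38% + 62% = 100% of Talus, so Sven controls Talus.
Palisade and Ironvale together hold 15% + 70% = 85% of Lumen, so Sven controls Lumen.
In Everline, Sven's side holds only 9% + 16% = 25%, not > 40%.
So Sven does not control Everline.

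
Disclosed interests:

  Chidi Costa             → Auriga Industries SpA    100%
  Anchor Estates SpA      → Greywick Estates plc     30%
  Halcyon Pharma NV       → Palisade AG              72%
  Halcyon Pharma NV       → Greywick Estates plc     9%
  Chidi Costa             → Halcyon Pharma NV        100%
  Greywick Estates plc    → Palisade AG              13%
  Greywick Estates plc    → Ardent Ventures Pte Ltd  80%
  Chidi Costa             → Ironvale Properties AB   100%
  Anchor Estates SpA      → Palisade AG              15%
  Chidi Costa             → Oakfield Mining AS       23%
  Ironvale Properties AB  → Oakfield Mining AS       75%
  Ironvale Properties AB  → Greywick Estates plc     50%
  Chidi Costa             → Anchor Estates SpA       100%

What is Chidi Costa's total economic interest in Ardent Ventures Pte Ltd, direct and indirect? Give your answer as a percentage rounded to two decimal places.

71.20%

Chidi reaches Ardent along 3 paths.
Via Anchor → Greywick: 100% × 30% × 80% = 24%.
Via Ironvale → Greywick: 100% × 50% × 80% = 40%.
Via Halcyon → Greywick: 100% × 9% × 80% = 7.2%.
Total: 24% + 40% + 7.2% = 71.2%.
Rounded: 71.20%.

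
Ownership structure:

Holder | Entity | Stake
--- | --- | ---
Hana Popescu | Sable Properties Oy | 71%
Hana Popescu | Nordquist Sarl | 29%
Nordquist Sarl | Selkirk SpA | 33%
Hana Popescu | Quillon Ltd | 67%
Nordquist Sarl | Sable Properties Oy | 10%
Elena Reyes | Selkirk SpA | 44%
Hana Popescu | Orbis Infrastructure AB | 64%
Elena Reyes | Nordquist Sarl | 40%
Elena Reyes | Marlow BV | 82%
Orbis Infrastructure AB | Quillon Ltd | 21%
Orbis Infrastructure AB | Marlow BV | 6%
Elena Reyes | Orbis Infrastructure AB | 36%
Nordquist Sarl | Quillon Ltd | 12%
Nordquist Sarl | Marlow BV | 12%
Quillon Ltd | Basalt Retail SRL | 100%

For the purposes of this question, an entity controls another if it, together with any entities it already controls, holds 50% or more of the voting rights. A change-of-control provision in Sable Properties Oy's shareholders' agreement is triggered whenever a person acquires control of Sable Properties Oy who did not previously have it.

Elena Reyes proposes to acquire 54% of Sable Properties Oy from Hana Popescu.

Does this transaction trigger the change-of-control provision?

Yes

The purchase adds only to Elena's holdings (Hana's stake shrinks), so Elena is the only person who could newly come to control Sable.
Elena holds 82% of Marlow, so Elena controls Marlow.
Neither Elena nor any entity Elena controls holds any voting interest in Sable.
So before the transaction, Elena does not control Sable.
After the purchase, Elena holds 54% of Sable directly, and Hana's stake falls to 17%.
Elena holds 54% of Sable, so Elena controls Sable.
Elena did not control Sable before and does after, so the clause is triggered.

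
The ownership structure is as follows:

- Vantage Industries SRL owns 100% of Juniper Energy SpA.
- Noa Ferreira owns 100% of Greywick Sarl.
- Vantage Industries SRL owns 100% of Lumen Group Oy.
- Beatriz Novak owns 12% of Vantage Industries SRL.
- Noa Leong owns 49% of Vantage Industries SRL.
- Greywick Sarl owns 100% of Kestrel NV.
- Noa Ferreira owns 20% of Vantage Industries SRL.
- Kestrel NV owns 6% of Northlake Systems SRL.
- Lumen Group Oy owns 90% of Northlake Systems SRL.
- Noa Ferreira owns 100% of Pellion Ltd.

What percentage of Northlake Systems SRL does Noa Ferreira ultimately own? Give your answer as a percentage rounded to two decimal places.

24.00%

Noa Ferreira reaches Northlake along 2 paths.
Via Greywick → Kestrel: 100% × 100% × 6% = 6%.
Via Vantage → Lumen: 20% × 100% × 90% = 18%.
Total: 6% + 18% = 24%.
Rounded: 24.00%.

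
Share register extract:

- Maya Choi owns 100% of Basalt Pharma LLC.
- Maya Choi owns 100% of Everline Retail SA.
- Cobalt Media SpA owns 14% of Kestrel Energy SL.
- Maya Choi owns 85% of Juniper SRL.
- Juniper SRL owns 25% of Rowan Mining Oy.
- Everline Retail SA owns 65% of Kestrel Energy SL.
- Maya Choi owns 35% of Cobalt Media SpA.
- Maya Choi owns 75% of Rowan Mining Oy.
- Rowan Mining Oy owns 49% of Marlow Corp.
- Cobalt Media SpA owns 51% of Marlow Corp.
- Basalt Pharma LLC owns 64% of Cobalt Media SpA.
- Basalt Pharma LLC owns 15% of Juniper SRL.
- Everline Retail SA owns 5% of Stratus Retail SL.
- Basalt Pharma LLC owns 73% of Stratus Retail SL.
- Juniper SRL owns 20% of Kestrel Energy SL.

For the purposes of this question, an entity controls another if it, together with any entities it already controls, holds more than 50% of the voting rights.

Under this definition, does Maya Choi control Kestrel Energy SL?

Yes

Maya holds 100% of Basalt, so Maya controls Basalt.
Basalt and Maya together hold 15% + 85% = 100% of Juniper, so Maya controls Juniper.
Maya holds 100% of Everline, so Maya controls Everline.
Maya and Basalt together hold 35% + 64% = 99% of Cobalt, so Maya controls Cobalt.
Everline and Cobalt and Juniper together hold 65% + 14% + 20% = 99% of Kestrel, so Maya controls Kestrel.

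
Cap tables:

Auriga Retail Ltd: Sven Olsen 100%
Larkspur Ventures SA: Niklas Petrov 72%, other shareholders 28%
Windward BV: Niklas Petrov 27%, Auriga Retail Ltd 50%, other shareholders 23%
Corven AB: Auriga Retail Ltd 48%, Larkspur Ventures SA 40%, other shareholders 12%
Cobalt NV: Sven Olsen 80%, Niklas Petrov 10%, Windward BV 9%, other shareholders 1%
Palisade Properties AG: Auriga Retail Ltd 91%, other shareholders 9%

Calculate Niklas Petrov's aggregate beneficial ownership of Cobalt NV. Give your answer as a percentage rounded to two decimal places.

Niklas reaches Cobalt along 2 paths.
Direct stake: 10% = 10%.
Via Windward: 27% × 9% = 2.43%.
Total: 10% + 2.43% = 12.43%.

12.43%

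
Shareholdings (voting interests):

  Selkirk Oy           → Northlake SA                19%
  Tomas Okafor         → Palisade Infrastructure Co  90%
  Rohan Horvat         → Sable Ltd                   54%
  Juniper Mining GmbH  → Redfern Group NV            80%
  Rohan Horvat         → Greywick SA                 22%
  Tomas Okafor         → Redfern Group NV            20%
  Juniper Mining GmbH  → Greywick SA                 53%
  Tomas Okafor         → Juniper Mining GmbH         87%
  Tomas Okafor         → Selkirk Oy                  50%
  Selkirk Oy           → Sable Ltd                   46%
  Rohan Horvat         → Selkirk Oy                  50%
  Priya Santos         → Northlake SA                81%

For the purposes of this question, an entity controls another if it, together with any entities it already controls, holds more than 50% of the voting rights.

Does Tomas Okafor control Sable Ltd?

No

Tomas holds 87% of Juniper, so Tomas controls Juniper.
Juniper and Tomas together hold 80% + 20% = 100% of Redfern, so Tomas controls Redfern.
Tomas holds 90% of Palisade, so Tomas controls Palisade.
Juniper holds 53% of Greywick, so Tomas controls Greywick.
Neither Tomas nor any entity Tomas controls holds any voting interest in Sable.
So Tomas does not control Sable.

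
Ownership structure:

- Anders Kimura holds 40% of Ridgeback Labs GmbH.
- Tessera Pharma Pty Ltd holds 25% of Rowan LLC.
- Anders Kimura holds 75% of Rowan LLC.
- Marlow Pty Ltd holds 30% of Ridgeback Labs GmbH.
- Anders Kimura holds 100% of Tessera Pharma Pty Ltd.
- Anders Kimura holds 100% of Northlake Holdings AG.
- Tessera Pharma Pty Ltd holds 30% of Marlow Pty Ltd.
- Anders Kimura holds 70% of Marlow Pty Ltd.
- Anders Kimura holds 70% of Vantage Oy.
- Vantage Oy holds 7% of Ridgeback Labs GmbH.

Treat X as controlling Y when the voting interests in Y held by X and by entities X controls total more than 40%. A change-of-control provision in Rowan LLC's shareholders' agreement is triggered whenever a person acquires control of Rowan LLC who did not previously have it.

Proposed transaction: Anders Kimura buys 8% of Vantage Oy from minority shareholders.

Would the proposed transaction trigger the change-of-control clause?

No

The purchase changes only Anders's holdings, so Anders is the only person who could newly come to control Rowan.
Anders holds 100% of Tessera, so Anders controls Tessera.
Anders and Tessera together hold 75% + 25% = 100% of Rowan, so Anders controls Rowan.
So Anders already controls Rowan before the transaction.
After the purchase, Anders's direct stake in Vantage rises to 70% + 8% = 78%.
Anders controlled Rowan already, so this is not a new person acquiring control; every other person's position is unchanged or reduced.
No new person acquires control, so the clause is not triggered.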